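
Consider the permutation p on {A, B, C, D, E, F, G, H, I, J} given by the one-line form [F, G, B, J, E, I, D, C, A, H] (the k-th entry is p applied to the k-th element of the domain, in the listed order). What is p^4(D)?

B

Tracing D → J → … returns to D after 6 steps, so D lies in a 6-cycle (B, G, D, J, H, C).
Advancing 4 steps from D: D → J → H → C → B.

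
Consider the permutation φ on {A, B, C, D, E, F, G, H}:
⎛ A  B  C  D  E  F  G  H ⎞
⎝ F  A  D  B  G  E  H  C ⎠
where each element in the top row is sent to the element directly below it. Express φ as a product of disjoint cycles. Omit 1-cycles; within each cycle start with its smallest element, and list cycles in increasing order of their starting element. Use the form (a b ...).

(A F E G H C D B)

Iterating φ from A gives A → F → E → G → H → C → D → B → A; that is the 8-cycle (A F E G H C D B).
Continuing from each remaining unvisited element yields (A F E G H C D B).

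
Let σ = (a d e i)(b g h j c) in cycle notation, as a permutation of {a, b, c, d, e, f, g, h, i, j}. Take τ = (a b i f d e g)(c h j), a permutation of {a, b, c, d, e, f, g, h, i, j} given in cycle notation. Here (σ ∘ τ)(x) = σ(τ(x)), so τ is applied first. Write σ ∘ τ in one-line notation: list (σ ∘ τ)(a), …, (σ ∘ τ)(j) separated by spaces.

g a j i h e d c f b

Chase each element through τ then σ: a → b → g; b → i → a; c → h → j; d → e → i; e → g → h; f → d → e; g → a → d; h → j → c; i → f → f; j → c → b.
So σ ∘ τ in one-line form is g a j i h e d c f b.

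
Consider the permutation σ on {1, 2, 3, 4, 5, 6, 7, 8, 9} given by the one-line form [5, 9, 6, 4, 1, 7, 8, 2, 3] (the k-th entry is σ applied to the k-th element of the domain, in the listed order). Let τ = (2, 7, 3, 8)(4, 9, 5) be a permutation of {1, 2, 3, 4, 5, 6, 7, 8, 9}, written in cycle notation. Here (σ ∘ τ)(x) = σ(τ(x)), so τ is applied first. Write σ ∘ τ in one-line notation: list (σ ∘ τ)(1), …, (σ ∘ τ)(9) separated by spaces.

5 8 2 3 4 7 6 9 1

(σ ∘ τ)(x) = σ(τ(x)). Computing each image: σ(τ(1)) = σ(1) = 5, σ(τ(2)) = σ(7) = 8, σ(τ(3)) = σ(8) = 2, σ(τ(4)) = σ(9) = 3, σ(τ(5)) = σ(4) = 4, σ(τ(6)) = σ(6) = 7, σ(τ(7)) = σ(3) = 6, σ(τ(8)) = σ(2) = 9, σ(τ(9)) = σ(5) = 1.
Hence σ ∘ τ = [5 8 2 3 4 7 6 9 1].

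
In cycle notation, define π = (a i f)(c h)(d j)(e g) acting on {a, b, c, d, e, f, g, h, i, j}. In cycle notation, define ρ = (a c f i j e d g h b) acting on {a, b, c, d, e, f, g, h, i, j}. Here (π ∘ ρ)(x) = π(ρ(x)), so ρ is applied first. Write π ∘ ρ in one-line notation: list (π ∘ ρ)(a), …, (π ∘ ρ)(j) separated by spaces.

(π ∘ ρ)(x) = π(ρ(x)). Computing each image: π(ρ(a)) = π(c) = h, π(ρ(b)) = π(a) = i, π(ρ(c)) = π(f) = a, π(ρ(d)) = π(g) = e, π(ρ(e)) = π(d) = j, π(ρ(f)) = π(i) = f, π(ρ(g)) = π(h) = c, π(ρ(h)) = π(b) = b, π(ρ(i)) = π(j) = d, π(ρ(j)) = π(e) = g.
Hence π ∘ ρ = [h i a e j f c b d g].

h i a e j f c b d g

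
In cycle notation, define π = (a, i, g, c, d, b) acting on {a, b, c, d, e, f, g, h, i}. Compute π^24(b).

b

b lies in the 6-cycle (a, i, g, c, d, b).
Since the cycle has length 6, π^24 acts on it the same as π^0 (24 mod 6 = 0).
So π^24(b) = b.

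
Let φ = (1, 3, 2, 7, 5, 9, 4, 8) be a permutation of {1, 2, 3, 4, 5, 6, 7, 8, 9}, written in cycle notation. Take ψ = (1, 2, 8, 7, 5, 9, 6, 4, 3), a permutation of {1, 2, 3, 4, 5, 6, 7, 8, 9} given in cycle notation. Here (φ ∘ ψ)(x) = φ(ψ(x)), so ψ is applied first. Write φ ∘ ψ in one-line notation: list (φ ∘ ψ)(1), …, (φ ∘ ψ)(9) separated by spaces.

7 1 3 2 4 8 9 5 6

(φ ∘ ψ)(x) = φ(ψ(x)). Computing each image: φ(ψ(1)) = φ(2) = 7, φ(ψ(2)) = φ(8) = 1, φ(ψ(3)) = φ(1) = 3, φ(ψ(4)) = φ(3) = 2, φ(ψ(5)) = φ(9) = 4, φ(ψ(6)) = φ(4) = 8, φ(ψ(7)) = φ(5) = 9, φ(ψ(8)) = φ(7) = 5, φ(ψ(9)) = φ(6) = 6.
Hence φ ∘ ψ = [7 1 3 2 4 8 9 5 6].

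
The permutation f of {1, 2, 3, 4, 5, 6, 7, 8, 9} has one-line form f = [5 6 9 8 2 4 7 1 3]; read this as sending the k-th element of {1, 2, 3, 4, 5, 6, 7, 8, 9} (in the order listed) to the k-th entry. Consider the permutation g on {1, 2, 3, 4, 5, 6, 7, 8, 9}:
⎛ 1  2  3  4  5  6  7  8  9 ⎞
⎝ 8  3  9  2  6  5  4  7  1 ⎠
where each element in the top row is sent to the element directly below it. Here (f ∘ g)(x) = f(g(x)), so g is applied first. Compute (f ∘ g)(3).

(f ∘ g)(3) = f(g(3)). g(3) = 9, then f(9) = 3. So (f ∘ g)(3) = 3.

3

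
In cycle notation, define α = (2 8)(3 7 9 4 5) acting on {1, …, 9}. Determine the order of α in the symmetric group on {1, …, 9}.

The cycle type of α is (5, 2, 1, 1).
Since disjoint cycles commute, ord(α) = lcm(5, 2) = 10.

10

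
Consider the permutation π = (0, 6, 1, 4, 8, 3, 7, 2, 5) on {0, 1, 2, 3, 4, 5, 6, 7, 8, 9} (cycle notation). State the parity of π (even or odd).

even

The cycle lengths are 9, 1.
A cycle is odd iff its length is even; π has 0 even-length cycles, so sgn(π) = (−1)^0 and π is even.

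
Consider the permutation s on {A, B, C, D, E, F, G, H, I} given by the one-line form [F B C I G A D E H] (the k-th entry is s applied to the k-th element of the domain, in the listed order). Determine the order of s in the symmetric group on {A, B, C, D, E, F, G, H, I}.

Writing s as disjoint cycles, the cycle lengths are 5, 2, 1, 1.
The order is lcm(5, 2) = 10.

10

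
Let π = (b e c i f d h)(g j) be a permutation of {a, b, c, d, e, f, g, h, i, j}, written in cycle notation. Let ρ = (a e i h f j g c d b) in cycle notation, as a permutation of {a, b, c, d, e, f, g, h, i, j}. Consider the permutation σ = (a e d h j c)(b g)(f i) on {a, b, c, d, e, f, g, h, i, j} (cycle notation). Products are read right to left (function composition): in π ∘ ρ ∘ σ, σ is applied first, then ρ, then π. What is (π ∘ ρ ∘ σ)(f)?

Chase f: σ(f) = i; ρ(i) = h; π(h) = b. Hence (π ∘ ρ ∘ σ)(f) = b.

b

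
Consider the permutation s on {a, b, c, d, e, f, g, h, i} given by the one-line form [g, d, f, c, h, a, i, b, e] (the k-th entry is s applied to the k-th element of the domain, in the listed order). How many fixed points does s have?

No element satisfies s(x) = x, so there are 0 fixed points.

0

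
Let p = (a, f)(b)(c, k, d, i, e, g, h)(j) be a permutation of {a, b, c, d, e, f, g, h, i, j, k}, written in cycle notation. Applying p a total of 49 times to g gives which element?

g lies in the 7-cycle (c, k, d, i, e, g, h).
On a 7-cycle, p^7 is the identity, so p^49 = p^0 there (49 ≡ 0 mod 7).
So p^49(g) = g.

g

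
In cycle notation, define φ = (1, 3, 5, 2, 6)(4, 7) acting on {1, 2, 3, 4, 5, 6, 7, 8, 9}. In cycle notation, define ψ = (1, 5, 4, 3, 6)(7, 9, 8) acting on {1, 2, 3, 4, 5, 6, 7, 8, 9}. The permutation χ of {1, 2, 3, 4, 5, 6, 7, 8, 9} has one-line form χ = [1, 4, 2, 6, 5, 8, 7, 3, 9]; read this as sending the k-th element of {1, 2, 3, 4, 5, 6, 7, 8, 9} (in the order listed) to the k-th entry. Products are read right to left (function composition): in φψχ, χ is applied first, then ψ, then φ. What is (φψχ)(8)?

(φψχ)(8) = φ(ψ(χ(8))). χ(8) = 3, then ψ(3) = 6, then φ(6) = 1, so the result is 1.

1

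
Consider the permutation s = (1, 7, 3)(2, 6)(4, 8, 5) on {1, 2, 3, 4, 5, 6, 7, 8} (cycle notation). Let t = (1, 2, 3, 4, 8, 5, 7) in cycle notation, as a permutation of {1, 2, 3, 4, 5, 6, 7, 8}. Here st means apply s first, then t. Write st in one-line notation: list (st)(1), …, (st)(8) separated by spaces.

(st)(x) = t(s(x)). Computing each image: t(s(1)) = t(7) = 1, t(s(2)) = t(6) = 6, t(s(3)) = t(1) = 2, t(s(4)) = t(8) = 5, t(s(5)) = t(4) = 8, t(s(6)) = t(2) = 3, t(s(7)) = t(3) = 4, t(s(8)) = t(5) = 7.
Hence st = [1 6 2 5 8 3 4 7].

1 6 2 5 8 3 4 7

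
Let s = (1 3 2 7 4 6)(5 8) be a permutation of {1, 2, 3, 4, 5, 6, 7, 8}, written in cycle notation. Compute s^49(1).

3

1 lies in the 6-cycle (1 3 2 7 4 6).
Since the cycle has length 6, s^49 acts on it the same as s^1 (49 mod 6 = 1).
Stepping 1 place around the cycle: 1 → 3.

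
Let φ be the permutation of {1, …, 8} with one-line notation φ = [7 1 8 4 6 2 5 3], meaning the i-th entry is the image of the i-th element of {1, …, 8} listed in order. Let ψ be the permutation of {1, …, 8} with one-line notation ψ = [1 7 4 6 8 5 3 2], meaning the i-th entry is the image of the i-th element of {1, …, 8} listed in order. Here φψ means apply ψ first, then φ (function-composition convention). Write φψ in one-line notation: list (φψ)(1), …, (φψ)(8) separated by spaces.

Chase each element through ψ then φ: 1 → 1 → 7; 2 → 7 → 5; 3 → 4 → 4; 4 → 6 → 2; 5 → 8 → 3; 6 → 5 → 6; 7 → 3 → 8; 8 → 2 → 1.
So φψ in one-line form is 7 5 4 2 3 6 8 1.

7 5 4 2 3 6 8 1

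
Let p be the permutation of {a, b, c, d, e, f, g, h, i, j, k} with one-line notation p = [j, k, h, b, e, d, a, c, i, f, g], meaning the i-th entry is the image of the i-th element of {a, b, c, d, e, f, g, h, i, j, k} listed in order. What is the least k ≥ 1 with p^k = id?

14

Decomposing into disjoint cycles gives cycle lengths 7, 2, 1, 1.
The order is lcm(7, 2) = 14.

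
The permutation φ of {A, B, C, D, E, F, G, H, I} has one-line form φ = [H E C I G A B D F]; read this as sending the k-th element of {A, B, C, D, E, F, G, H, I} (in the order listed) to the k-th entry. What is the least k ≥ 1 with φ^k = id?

Writing φ as disjoint cycles, the cycle lengths are 5, 3, 1.
Since disjoint cycles commute, ord(φ) = lcm(5, 3) = 15.

15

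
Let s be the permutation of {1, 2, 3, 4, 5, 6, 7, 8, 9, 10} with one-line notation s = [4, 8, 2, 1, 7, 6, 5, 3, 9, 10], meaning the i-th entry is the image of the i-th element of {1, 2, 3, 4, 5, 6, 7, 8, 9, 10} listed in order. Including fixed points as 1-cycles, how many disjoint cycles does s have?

6

The cycle decomposition is (1 4)(2 8 3)(5 7)(6)(9)(10), which has 6 cycles (counting 1-cycles).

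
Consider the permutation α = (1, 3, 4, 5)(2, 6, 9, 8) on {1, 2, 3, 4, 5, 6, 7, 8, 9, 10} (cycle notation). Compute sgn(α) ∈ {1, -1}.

The cycle lengths are 4, 4, 1, 1.
A cycle of length ℓ contributes ℓ−1 transpositions, so α is a product of 3 + 3 = 6 transpositions — even.

1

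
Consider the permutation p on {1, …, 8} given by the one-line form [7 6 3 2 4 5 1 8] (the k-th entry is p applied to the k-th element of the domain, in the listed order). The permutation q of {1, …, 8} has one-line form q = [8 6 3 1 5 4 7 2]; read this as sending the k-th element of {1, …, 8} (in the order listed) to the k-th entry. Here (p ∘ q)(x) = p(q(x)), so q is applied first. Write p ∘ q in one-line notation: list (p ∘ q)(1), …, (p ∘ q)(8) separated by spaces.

(p ∘ q)(x) = p(q(x)). Computing each image: p(q(1)) = p(8) = 8, p(q(2)) = p(6) = 5, p(q(3)) = p(3) = 3, p(q(4)) = p(1) = 7, p(q(5)) = p(5) = 4, p(q(6)) = p(4) = 2, p(q(7)) = p(7) = 1, p(q(8)) = p(2) = 6.
Hence p ∘ q = [8 5 3 7 4 2 1 6].

8 5 3 7 4 2 1 6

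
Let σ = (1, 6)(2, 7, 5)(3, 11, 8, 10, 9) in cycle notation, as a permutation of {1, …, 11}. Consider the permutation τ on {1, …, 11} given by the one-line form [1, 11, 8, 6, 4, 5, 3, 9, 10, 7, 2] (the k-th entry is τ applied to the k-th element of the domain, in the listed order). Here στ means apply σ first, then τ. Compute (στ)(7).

4

First apply σ: σ(7) = 5, then τ(5) = 4. Thus (στ)(7) = 4.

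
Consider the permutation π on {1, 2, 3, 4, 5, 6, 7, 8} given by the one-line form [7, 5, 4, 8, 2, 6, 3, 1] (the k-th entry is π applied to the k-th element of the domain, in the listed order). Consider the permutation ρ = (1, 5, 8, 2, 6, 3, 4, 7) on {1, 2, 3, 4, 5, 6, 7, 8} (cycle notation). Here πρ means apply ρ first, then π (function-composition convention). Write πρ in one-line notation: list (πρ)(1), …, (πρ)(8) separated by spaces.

2 6 8 3 1 4 7 5

(πρ)(x) = π(ρ(x)). Computing each image: π(ρ(1)) = π(5) = 2, π(ρ(2)) = π(6) = 6, π(ρ(3)) = π(4) = 8, π(ρ(4)) = π(7) = 3, π(ρ(5)) = π(8) = 1, π(ρ(6)) = π(3) = 4, π(ρ(7)) = π(1) = 7, π(ρ(8)) = π(2) = 5.
Hence πρ = [2 6 8 3 1 4 7 5].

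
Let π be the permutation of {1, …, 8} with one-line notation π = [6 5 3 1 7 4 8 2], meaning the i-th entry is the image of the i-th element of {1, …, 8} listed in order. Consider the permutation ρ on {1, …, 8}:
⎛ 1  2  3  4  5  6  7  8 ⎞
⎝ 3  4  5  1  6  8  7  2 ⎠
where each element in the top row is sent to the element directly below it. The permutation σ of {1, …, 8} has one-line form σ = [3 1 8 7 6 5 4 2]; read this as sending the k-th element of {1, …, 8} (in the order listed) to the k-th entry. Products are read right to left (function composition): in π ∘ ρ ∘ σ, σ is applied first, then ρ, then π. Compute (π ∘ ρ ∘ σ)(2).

3

Apply the permutations in order: σ(2) = 1, then ρ(1) = 3, then π(3) = 3. So (π ∘ ρ ∘ σ)(2) = 3.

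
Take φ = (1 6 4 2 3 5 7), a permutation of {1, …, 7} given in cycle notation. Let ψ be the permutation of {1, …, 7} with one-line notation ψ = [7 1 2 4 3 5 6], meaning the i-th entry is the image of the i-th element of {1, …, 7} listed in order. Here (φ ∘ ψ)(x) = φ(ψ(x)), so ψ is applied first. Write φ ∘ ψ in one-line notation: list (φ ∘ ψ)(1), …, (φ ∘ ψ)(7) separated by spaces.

For each element, apply ψ then φ: 1 → 7 → 1; 2 → 1 → 6; 3 → 2 → 3; 4 → 4 → 2; 5 → 3 → 5; 6 → 5 → 7; 7 → 6 → 4.
Collecting the images, φ ∘ ψ = [1 6 3 2 5 7 4].

1 6 3 2 5 7 4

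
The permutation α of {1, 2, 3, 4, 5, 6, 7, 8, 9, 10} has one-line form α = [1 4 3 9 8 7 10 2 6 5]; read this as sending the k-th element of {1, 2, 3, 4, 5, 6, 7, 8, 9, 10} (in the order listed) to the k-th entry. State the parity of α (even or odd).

odd

In disjoint-cycle form the cycle lengths are 8, 1, 1.
A cycle of length ℓ contributes ℓ−1 transpositions, so α is a product of 7 transpositions — odd.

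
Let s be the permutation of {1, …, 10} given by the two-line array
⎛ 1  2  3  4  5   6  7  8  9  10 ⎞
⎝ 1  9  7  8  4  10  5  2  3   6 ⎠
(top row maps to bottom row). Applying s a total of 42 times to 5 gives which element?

Tracing 5 → 4 → … returns to 5 after 7 steps, so 5 lies in a 7-cycle (2 9 3 7 5 4 8).
Powers repeat with period 7 on this cycle, and 42 mod 7 = 0, so s^42(5) = s^0(5).
So s^42(5) = 5.

5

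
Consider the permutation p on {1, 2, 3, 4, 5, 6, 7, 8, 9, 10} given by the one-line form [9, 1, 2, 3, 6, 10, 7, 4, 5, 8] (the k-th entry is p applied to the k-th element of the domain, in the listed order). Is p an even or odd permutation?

even

In disjoint-cycle form the cycle lengths are 9, 1.
A cycle is odd iff its length is even; p has 0 even-length cycles, so sgn(p) = (−1)^0 and p is even.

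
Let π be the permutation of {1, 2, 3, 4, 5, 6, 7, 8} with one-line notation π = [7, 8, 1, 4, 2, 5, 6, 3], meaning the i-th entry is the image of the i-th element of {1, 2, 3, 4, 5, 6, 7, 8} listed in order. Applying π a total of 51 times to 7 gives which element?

Tracing 7 → 6 → … returns to 7 after 7 steps, so 7 lies in a 7-cycle (1 7 6 5 2 8 3).
Powers repeat with period 7 on this cycle, and 51 mod 7 = 2, so π^51(7) = π^2(7).
Stepping 2 places around the cycle: 7 → 6 → 5.

5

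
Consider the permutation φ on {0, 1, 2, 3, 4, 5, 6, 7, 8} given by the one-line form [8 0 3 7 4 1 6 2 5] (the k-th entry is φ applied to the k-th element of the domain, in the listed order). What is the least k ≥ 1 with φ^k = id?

12

Decomposing into disjoint cycles gives cycle lengths 4, 3, 1, 1.
The order is lcm(4, 3) = 12.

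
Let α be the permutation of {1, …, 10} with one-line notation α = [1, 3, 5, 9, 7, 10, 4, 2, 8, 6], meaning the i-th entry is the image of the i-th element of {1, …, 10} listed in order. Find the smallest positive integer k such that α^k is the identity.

Decomposing into disjoint cycles gives cycle lengths 7, 2, 1.
Since disjoint cycles commute, ord(α) = lcm(7, 2) = 14.

14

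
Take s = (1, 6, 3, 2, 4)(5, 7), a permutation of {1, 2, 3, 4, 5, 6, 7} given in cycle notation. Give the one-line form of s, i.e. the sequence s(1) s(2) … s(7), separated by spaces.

6 4 2 1 7 3 5

Each element maps to the next entry in its cycle (wrapping to the front): 1↦6, 2↦4, 3↦2, 4↦1, 5↦7, 6↦3, 7↦5.
Listing these in domain order gives 6 4 2 1 7 3 5.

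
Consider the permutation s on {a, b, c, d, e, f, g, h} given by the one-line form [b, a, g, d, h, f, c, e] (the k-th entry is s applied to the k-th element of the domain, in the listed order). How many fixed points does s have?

The fixed points (elements with s(x) = x) are {d, f}, so there are 2.

2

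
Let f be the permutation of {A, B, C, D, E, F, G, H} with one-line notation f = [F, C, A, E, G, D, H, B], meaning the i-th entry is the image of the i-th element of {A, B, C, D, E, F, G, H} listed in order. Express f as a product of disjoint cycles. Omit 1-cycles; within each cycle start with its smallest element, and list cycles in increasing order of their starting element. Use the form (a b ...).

(A F D E G H B C)

Iterating f from A gives A → F → D → E → G → H → B → C → A; that is the 8-cycle (A F D E G H B C).
Repeating from the next unused element and collecting all non-trivial cycles gives (A F D E G H B C).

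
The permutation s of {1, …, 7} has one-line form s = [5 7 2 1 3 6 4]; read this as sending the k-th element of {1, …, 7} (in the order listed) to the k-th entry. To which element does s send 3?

3 is element number 3 of the domain, and entry number 3 of the one-line form is 2, so s(3) = 2.

2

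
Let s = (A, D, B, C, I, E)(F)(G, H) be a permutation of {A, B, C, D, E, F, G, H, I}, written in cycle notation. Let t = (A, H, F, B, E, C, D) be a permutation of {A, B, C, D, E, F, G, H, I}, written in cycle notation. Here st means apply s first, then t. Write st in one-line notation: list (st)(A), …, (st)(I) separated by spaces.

A D I E H B F G C

(st)(x) = t(s(x)). Computing each image: t(s(A)) = t(D) = A, t(s(B)) = t(C) = D, t(s(C)) = t(I) = I, t(s(D)) = t(B) = E, t(s(E)) = t(A) = H, t(s(F)) = t(F) = B, t(s(G)) = t(H) = F, t(s(H)) = t(G) = G, t(s(I)) = t(E) = C.
Hence st = [A D I E H B F G C].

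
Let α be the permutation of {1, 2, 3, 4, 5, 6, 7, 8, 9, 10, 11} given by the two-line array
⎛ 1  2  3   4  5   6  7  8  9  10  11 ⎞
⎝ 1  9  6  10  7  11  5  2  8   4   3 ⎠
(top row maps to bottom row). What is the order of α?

Writing α as disjoint cycles, the cycle lengths are 3, 3, 2, 2, 1.
The order of α is the least common multiple of its cycle lengths: lcm(3, 3, 2, 2) = 6.

6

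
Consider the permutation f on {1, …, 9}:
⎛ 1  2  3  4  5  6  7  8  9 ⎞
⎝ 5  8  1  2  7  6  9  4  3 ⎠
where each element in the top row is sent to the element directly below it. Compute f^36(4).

4

Tracing 4 → 2 → … returns to 4 after 3 steps, so 4 lies in a 3-cycle (2, 8, 4).
Powers repeat with period 3 on this cycle, and 36 mod 3 = 0, so f^36(4) = f^0(4).
So f^36(4) = 4.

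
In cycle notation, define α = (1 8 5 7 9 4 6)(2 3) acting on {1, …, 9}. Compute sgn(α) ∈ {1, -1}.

The cycle lengths are 7, 2.
A cycle is odd iff its length is even; α has 1 even-length cycle, so sgn(α) = (−1)^1 and α is odd.

-1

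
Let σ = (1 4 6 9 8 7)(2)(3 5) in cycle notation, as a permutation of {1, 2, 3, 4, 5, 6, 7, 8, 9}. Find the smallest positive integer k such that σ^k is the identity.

The cycle type of σ is (6, 2, 1).
The order of σ is the least common multiple of its cycle lengths: lcm(6, 2) = 6.

6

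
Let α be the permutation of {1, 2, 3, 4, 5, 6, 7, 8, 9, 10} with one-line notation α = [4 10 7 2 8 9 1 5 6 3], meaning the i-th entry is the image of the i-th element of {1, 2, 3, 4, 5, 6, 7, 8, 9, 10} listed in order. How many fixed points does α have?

No element satisfies α(x) = x, so there are 0 fixed points.

0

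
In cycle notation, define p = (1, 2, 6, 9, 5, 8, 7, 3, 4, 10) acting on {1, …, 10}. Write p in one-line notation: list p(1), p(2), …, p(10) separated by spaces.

Each element maps to the next entry in its cycle (wrapping to the front): 1→2, 2→6, 3→4, 4→10, 5→8, 6→9, 7→3, 8→7, 9→5, 10→1.
Listing these in domain order gives 2 6 4 10 8 9 3 7 5 1.

2 6 4 10 8 9 3 7 5 1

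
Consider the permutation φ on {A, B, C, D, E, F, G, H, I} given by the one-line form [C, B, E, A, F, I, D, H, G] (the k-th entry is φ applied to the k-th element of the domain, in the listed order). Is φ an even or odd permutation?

even

In disjoint-cycle form the cycle lengths are 7, 1, 1.
A cycle of length ℓ contributes ℓ−1 transpositions, so φ is a product of 6 transpositions — even.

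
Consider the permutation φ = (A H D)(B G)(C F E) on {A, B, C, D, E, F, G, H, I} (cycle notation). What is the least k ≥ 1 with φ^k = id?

6

The cycle type of φ is (3, 3, 2, 1).
The order is lcm(3, 3, 2) = 6.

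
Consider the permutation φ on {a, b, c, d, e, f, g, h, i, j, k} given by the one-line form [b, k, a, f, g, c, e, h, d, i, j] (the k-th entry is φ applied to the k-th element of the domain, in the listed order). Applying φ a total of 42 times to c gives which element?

Tracing c → a → … returns to c after 8 steps, so c lies in an 8-cycle (a b k j i d f c).
Powers repeat with period 8 on this cycle, and 42 mod 8 = 2, so φ^42(c) = φ^2(c).
Stepping 2 places around the cycle: c → a → b.

b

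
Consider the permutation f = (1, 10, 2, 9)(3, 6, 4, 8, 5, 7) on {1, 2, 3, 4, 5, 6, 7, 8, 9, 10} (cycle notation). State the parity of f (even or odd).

The cycle lengths are 6, 4.
A cycle of length ℓ contributes ℓ−1 transpositions, so f is a product of 5 + 3 = 8 transpositions — even.

even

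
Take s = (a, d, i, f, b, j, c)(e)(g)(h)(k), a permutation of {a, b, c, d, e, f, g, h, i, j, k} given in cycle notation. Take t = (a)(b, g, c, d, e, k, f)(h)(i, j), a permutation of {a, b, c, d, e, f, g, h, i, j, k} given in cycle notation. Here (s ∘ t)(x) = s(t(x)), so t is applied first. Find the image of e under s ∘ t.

k

(s ∘ t)(e) = s(t(e)). t(e) = k, then s(k) = k. So (s ∘ t)(e) = k.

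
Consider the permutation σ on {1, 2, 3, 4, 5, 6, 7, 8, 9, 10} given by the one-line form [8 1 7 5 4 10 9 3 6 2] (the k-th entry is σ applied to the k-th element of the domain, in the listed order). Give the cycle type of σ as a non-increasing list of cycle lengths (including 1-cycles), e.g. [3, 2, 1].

[8, 2]

The disjoint cycles are (1, 8, 3, 7, 9, 6, 10, 2)(4, 5), with lengths 8, 2 in non-increasing order.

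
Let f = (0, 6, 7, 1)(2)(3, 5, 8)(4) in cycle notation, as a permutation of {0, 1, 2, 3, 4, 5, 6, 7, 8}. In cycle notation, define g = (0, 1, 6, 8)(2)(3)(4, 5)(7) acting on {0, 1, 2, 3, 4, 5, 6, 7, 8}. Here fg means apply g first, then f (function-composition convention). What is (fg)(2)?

g(2) = 2, then f(2) = 2; composing gives (fg)(2) = 2.

2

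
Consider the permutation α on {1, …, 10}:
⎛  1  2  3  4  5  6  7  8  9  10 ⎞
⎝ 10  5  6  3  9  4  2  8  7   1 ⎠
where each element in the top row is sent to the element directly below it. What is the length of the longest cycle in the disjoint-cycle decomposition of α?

4

Decomposing into disjoint cycles gives (1 10)(2 5 9 7)(3 6 4); the longest has length 4.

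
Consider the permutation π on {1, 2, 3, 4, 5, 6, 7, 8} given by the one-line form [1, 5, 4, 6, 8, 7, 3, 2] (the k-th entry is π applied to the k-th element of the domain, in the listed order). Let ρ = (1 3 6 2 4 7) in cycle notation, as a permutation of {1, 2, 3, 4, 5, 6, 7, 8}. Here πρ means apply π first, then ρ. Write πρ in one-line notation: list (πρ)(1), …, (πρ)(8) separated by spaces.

3 5 7 2 8 1 6 4

(πρ)(x) = ρ(π(x)). Computing each image: ρ(π(1)) = ρ(1) = 3, ρ(π(2)) = ρ(5) = 5, ρ(π(3)) = ρ(4) = 7, ρ(π(4)) = ρ(6) = 2, ρ(π(5)) = ρ(8) = 8, ρ(π(6)) = ρ(7) = 1, ρ(π(7)) = ρ(3) = 6, ρ(π(8)) = ρ(2) = 4.
Hence πρ = [3 5 7 2 8 1 6 4].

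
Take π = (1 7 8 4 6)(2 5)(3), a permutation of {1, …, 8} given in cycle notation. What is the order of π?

The cycle type of π is (5, 2, 1).
The order is lcm(5, 2) = 10.

10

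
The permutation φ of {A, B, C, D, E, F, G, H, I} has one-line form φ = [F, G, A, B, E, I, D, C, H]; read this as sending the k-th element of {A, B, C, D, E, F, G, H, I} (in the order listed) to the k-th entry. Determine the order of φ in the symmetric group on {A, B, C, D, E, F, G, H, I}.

15

The disjoint-cycle form of φ has cycle lengths 5, 3, 1.
The order is lcm(5, 3) = 15.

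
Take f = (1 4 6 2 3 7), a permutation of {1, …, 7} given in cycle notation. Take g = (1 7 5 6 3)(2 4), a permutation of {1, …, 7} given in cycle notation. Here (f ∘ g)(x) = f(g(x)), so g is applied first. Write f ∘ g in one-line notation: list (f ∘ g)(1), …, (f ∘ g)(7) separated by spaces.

1 6 4 3 2 7 5

For each element, apply g then f: 1 → 7 → 1; 2 → 4 → 6; 3 → 1 → 4; 4 → 2 → 3; 5 → 6 → 2; 6 → 3 → 7; 7 → 5 → 5.
So f ∘ g in one-line form is 1 6 4 3 2 7 5.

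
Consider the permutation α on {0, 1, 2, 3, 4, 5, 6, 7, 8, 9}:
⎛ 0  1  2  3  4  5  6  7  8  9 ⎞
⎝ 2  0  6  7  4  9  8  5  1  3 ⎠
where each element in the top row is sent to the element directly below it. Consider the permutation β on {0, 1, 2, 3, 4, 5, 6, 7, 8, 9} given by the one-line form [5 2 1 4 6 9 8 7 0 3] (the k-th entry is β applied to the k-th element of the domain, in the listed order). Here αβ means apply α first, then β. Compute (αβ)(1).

First apply α: α(1) = 0, then β(0) = 5. Thus (αβ)(1) = 5.

5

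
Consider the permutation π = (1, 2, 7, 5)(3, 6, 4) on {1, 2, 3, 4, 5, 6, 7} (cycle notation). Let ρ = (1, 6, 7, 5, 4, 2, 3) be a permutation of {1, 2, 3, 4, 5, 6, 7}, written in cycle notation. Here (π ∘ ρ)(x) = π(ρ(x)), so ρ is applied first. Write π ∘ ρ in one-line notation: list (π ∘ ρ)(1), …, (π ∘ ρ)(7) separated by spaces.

4 6 2 7 3 5 1

For each element, apply ρ then π: 1 → 6 → 4; 2 → 3 → 6; 3 → 1 → 2; 4 → 2 → 7; 5 → 4 → 3; 6 → 7 → 5; 7 → 5 → 1.
So π ∘ ρ in one-line form is 4 6 2 7 3 5 1.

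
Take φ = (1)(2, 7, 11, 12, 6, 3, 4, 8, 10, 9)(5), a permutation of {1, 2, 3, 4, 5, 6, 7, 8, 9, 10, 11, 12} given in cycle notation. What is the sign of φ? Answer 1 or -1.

The cycle lengths are 10, 1, 1.
A cycle of length ℓ contributes ℓ−1 transpositions, so φ is a product of 9 transpositions — odd.

-1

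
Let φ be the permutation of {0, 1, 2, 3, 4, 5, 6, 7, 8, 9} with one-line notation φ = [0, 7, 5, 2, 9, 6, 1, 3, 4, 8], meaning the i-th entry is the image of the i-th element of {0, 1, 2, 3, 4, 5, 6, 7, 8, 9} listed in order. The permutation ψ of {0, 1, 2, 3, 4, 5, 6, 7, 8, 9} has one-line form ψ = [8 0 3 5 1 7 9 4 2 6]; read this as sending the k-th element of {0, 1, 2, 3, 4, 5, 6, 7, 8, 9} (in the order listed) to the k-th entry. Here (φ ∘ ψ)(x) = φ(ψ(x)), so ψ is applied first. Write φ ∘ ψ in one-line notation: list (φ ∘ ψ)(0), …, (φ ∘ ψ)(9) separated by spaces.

4 0 2 6 7 3 8 9 5 1

(φ ∘ ψ)(x) = φ(ψ(x)). Computing each image: φ(ψ(0)) = φ(8) = 4, φ(ψ(1)) = φ(0) = 0, φ(ψ(2)) = φ(3) = 2, φ(ψ(3)) = φ(5) = 6, φ(ψ(4)) = φ(1) = 7, φ(ψ(5)) = φ(7) = 3, φ(ψ(6)) = φ(9) = 8, φ(ψ(7)) = φ(4) = 9, φ(ψ(8)) = φ(2) = 5, φ(ψ(9)) = φ(6) = 1.
Hence φ ∘ ψ = [4 0 2 6 7 3 8 9 5 1].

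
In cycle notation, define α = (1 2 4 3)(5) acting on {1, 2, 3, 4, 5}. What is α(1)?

2

In the cycle (1 2 4 3), 1 is followed by 2, so α(1) = 2.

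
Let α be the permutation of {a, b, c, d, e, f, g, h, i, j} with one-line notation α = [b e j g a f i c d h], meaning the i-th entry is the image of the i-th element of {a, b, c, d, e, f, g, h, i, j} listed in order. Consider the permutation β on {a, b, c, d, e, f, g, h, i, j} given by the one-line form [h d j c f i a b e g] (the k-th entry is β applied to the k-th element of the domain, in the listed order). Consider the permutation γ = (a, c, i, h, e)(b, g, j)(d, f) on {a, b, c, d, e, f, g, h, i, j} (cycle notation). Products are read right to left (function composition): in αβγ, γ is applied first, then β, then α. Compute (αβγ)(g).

Chase g: γ(g) = j; β(j) = g; α(g) = i. Hence (αβγ)(g) = i.

i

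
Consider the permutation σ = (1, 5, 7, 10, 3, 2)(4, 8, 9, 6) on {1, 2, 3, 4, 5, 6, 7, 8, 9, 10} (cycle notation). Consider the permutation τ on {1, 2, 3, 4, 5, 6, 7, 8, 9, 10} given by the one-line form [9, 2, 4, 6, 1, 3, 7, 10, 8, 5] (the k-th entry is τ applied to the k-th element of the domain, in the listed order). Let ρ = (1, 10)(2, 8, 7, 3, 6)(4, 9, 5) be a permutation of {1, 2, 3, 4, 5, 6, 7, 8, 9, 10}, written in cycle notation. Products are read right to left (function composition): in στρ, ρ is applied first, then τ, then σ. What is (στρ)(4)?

(στρ)(4) = σ(τ(ρ(4))). ρ(4) = 9, then τ(9) = 8, then σ(8) = 9, so the result is 9.

9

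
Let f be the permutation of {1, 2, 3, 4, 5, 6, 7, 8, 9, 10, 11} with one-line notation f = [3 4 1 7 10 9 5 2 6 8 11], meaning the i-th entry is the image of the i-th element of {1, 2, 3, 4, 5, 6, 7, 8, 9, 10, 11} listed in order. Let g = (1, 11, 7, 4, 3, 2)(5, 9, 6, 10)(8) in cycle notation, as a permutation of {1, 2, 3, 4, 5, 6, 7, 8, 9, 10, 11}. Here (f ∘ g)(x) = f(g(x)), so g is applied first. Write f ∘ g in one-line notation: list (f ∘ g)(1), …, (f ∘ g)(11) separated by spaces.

11 3 4 1 6 8 7 2 9 10 5

(f ∘ g)(x) = f(g(x)). Computing each image: f(g(1)) = f(11) = 11, f(g(2)) = f(1) = 3, f(g(3)) = f(2) = 4, f(g(4)) = f(3) = 1, f(g(5)) = f(9) = 6, f(g(6)) = f(10) = 8, f(g(7)) = f(4) = 7, f(g(8)) = f(8) = 2, f(g(9)) = f(6) = 9, f(g(10)) = f(5) = 10, f(g(11)) = f(7) = 5.
Hence f ∘ g = [11 3 4 1 6 8 7 2 9 10 5].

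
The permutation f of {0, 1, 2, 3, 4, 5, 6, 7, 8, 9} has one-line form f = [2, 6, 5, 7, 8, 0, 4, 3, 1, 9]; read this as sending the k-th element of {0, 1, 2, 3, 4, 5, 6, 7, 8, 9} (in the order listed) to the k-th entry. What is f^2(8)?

6

Tracing 8 → 1 → … returns to 8 after 4 steps, so 8 lies in a 4-cycle (1 6 4 8).
Stepping 2 places around the cycle: 8 → 1 → 6.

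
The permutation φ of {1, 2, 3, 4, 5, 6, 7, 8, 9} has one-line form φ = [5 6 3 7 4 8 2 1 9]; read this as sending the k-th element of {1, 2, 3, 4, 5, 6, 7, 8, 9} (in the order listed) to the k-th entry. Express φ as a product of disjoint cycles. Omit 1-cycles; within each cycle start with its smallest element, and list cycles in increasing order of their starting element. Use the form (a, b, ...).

Start at 1 and follow images: 1 → 5 → 4 → 7 → 2 → 6 → 8 → 1, giving the cycle (1, 5, 4, 7, 2, 6, 8).
Repeating from the next unused element and collecting all non-trivial cycles gives (1, 5, 4, 7, 2, 6, 8).

(1, 5, 4, 7, 2, 6, 8)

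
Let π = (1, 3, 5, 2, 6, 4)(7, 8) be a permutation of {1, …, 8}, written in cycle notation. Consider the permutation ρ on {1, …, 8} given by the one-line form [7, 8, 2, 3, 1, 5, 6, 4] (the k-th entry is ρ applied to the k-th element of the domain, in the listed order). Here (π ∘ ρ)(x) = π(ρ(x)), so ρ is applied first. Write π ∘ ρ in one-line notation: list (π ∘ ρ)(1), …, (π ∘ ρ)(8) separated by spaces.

8 7 6 5 3 2 4 1

(π ∘ ρ)(x) = π(ρ(x)). Computing each image: π(ρ(1)) = π(7) = 8, π(ρ(2)) = π(8) = 7, π(ρ(3)) = π(2) = 6, π(ρ(4)) = π(3) = 5, π(ρ(5)) = π(1) = 3, π(ρ(6)) = π(5) = 2, π(ρ(7)) = π(6) = 4, π(ρ(8)) = π(4) = 1.
Hence π ∘ ρ = [8 7 6 5 3 2 4 1].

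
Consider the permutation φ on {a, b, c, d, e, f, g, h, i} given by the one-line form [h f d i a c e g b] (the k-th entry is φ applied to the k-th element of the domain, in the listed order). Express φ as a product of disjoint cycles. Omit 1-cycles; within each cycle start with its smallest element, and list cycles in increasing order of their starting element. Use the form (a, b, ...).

(a, h, g, e)(b, f, c, d, i)

Start at a and follow images: a → h → g → e → a, giving the cycle (a, h, g, e).
Repeating from the next unused element and collecting all non-trivial cycles gives (a, h, g, e)(b, f, c, d, i).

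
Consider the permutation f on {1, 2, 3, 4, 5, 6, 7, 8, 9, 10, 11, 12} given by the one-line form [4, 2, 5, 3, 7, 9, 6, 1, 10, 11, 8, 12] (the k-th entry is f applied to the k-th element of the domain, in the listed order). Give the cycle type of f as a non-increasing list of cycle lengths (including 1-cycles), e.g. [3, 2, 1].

[10, 1, 1]

The disjoint cycles are (1 4 3 5 7 6 9 10 11 8)(2)(12), with lengths 10, 1, 1 in non-increasing order.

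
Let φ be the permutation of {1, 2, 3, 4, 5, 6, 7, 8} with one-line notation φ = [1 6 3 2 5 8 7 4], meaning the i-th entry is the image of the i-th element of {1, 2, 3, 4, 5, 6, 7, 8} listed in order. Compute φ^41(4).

2

Tracing 4 → 2 → … returns to 4 after 4 steps, so 4 lies in a 4-cycle (2 6 8 4).
On a 4-cycle, φ^4 is the identity, so φ^41 = φ^1 there (41 ≡ 1 mod 4).
Stepping 1 place around the cycle: 4 → 2.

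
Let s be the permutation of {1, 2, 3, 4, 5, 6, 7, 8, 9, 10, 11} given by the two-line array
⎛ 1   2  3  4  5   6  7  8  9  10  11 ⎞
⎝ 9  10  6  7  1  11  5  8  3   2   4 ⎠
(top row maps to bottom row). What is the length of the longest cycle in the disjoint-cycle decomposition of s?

Decomposing into disjoint cycles gives (1, 9, 3, 6, 11, 4, 7, 5)(2, 10); the longest has length 8.

8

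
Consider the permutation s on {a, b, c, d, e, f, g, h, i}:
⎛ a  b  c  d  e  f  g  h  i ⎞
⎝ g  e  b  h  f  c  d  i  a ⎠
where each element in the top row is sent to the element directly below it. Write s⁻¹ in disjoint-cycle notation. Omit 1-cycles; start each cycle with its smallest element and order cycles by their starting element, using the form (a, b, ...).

(a, i, h, d, g)(b, c, f, e)

First write s in disjoint cycles: (a, g, d, h, i)(b, e, f, c).
Reversing each cycle (and rotating so the smallest element leads) gives s⁻¹ = (a, i, h, d, g)(b, c, f, e).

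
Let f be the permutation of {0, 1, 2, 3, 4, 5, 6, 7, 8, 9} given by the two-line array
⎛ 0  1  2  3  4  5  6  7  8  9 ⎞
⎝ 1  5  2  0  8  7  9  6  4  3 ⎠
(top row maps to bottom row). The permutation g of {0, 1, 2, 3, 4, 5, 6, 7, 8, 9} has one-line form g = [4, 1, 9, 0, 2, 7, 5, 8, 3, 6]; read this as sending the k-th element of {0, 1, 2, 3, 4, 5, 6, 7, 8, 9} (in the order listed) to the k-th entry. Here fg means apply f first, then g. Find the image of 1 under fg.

7

(fg)(1) = g(f(1)). f(1) = 5, then g(5) = 7. So (fg)(1) = 7.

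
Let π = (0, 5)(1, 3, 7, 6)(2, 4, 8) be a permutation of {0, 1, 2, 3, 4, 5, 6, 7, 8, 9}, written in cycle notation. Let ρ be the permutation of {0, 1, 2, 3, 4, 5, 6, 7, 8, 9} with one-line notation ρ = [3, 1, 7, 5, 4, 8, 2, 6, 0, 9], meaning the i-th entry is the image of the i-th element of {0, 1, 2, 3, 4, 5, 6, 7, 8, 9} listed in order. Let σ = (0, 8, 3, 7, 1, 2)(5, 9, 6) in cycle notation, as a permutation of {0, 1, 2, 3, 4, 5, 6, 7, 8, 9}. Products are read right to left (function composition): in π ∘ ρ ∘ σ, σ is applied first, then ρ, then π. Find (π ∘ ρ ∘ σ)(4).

Apply the permutations in order: σ(4) = 4, then ρ(4) = 4, then π(4) = 8. So (π ∘ ρ ∘ σ)(4) = 8.

8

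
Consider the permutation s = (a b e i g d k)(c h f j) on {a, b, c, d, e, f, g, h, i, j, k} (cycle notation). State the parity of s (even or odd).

The cycle lengths are 7, 4.
A cycle of length ℓ contributes ℓ−1 transpositions, so s is a product of 6 + 3 = 9 transpositions — odd.

odd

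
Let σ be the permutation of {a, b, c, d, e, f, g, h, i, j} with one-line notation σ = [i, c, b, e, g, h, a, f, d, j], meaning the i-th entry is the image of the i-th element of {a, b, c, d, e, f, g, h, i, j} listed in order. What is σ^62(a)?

Tracing a → i → … returns to a after 5 steps, so a lies in a 5-cycle (a i d e g).
Since the cycle has length 5, σ^62 acts on it the same as σ^2 (62 mod 5 = 2).
Advancing 2 steps from a: a → i → d.

d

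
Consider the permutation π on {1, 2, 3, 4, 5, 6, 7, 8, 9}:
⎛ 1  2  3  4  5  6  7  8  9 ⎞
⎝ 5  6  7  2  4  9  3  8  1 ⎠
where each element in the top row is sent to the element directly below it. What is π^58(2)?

Tracing 2 → 6 → … returns to 2 after 6 steps, so 2 lies in a 6-cycle (1, 5, 4, 2, 6, 9).
On a 6-cycle, π^6 is the identity, so π^58 = π^4 there (58 ≡ 4 mod 6).
Stepping 4 places around the cycle: 2 → 6 → 9 → 1 → 5.

5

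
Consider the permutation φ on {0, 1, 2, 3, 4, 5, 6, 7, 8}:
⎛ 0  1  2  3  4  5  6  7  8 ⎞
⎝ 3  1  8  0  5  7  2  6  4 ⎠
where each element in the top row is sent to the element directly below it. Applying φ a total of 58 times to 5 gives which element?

8

Tracing 5 → 7 → … returns to 5 after 6 steps, so 5 lies in a 6-cycle (2, 8, 4, 5, 7, 6).
On a 6-cycle, φ^6 is the identity, so φ^58 = φ^4 there (58 ≡ 4 mod 6).
Advancing 4 steps from 5: 5 → 7 → 6 → 2 → 8.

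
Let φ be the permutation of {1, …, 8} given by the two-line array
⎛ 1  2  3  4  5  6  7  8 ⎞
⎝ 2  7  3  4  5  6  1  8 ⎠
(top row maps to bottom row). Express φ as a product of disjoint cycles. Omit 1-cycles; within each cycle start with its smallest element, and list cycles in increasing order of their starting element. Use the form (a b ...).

Start at 1 and follow images: 1 → 2 → 7 → 1, giving the cycle (1 2 7).
Repeating from the next unused element and collecting all non-trivial cycles gives (1 2 7).

(1 2 7)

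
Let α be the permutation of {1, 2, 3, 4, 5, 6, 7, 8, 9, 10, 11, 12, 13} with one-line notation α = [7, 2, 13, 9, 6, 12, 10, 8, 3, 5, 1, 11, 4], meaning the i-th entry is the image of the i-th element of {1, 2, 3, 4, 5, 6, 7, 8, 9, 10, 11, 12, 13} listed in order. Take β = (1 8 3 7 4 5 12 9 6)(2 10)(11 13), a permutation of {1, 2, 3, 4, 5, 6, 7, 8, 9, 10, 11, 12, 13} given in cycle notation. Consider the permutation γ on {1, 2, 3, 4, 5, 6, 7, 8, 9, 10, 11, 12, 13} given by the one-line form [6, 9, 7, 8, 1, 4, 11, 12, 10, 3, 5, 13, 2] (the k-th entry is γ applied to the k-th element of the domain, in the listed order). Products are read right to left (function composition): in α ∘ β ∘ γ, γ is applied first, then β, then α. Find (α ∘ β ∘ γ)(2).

Apply the permutations in order: γ(2) = 9, then β(9) = 6, then α(6) = 12. So (α ∘ β ∘ γ)(2) = 12.

12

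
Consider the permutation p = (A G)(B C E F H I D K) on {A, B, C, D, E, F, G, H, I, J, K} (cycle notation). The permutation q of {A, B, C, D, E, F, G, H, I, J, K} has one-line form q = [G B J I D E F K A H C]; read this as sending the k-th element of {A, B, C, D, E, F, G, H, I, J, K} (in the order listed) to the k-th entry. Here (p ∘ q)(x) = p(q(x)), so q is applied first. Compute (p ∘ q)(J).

First apply q: q(J) = H, then p(H) = I. Thus (p ∘ q)(J) = I.

I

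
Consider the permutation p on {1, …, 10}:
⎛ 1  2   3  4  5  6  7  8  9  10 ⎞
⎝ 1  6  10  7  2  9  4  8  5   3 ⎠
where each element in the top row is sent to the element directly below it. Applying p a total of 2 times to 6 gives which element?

5

Tracing 6 → 9 → … returns to 6 after 4 steps, so 6 lies in a 4-cycle (2, 6, 9, 5).
Advancing 2 steps from 6: 6 → 9 → 5.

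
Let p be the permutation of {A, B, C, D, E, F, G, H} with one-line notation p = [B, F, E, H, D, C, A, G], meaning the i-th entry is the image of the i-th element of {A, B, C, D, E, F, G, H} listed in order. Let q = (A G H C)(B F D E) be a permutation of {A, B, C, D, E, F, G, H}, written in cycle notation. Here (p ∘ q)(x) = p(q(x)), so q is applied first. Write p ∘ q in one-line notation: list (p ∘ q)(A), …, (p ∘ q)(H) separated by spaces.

Chase each element through q then p: A → G → A; B → F → C; C → A → B; D → E → D; E → B → F; F → D → H; G → H → G; H → C → E.
So p ∘ q in one-line form is A C B D F H G E.

A C B D F H G E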